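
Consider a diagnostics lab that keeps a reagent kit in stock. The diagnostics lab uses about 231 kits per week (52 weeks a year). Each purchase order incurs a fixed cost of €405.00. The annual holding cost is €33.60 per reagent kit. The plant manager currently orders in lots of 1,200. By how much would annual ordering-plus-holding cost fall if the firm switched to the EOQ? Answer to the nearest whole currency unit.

Extra cost ≈ €6,133 per year

Annual demand D = 231 × 52 = 12,012.
EOQ = √(2DS/H) = √(2 × 12,012 × 405 / 33.6) ≈ 538.12.
Cost at Q* = (D/Q*)S + (Q*/2)H = √(2DSH) ≈ €18,080.89.
Cost at Q = 1,200: (12,012/1,200)×405 + (1,200/2)×33.6 = €4,054.05 + €20,160.00 = €24,214.05.
Excess = €24,214.05 − €18,080.89 = €6,133.16.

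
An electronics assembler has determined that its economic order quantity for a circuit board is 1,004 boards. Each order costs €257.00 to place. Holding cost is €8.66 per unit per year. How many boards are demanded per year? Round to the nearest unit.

D ≈ 16,983 boards per year

Squaring Q* = √(2DS/H) gives Q*² = 2DS/H.
From Q* = √(2DS/H): D = Q*²H / (2S) = 1,004² × 8.66 / (2 × 257) = 16983.305.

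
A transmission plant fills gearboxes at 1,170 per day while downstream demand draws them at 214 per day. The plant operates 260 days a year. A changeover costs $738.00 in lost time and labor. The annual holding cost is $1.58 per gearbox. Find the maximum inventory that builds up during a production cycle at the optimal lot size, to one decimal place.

Annual demand D = 214 × 260 = 55,640.
Production build-up factor (1 − d/p) = 1 − 214/1,170 = 0.8171.
Q* = √(2DS / (H(1 − d/p))) = √(2 × 55,640 × 738 / (1.58 × 0.8171)).
= √(82,124,640 / 1.291) ≈ 7975.762.
Maximum inventory = Q*(1 − d/p) = 7975.762 × 0.8171 ≈ 6516.947.

I_max ≈ 6,516.9 gearboxes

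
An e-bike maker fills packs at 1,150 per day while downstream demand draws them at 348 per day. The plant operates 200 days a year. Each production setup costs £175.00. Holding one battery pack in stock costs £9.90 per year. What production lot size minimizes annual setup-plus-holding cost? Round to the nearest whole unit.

Q* ≈ 1,878 packs

Annual demand D = 348 × 200 = 69,600.
Production build-up factor (1 − d/p) = 1 − 348/1,150 = 0.6974.
Q* = √(2DS / (H(1 − d/p))) = √(2 × 69,600 × 175 / (9.9 × 0.6974)).
= √(24,360,000 / 6.9042) ≈ 1878.377.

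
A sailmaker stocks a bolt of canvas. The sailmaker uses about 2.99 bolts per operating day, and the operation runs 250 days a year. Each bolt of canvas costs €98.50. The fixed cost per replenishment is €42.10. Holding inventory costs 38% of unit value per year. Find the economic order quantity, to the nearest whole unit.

Annual demand D = 2.99 × 250 = 747.5.
Holding cost H = 0.38 × €98.50 = €37.4300 per unit per year.
EOQ = √(2DS / H) = √(2 × 747.5 × 42.1 / 37.43).
= √(62,939.5 / 37.43) = √1,681.5255 ≈ 41.006.

Q* ≈ 41 bolts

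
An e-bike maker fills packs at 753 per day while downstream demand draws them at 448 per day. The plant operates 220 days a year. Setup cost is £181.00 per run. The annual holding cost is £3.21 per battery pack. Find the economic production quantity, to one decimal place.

Annual demand D = 448 × 220 = 98,560.
Production build-up factor (1 − d/p) = 1 − 448/753 = 0.4050.
Q* = √(2DS / (H(1 − d/p))) = √(2 × 98,560 × 181 / (3.21 × 0.4050)).
= √(35,678,720 / 1.3002) ≈ 5238.412.

Q* ≈ 5,238.4 packs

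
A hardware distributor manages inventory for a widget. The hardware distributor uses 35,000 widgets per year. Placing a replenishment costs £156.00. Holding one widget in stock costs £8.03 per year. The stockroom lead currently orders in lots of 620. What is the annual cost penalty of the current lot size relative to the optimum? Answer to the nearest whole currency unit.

Extra cost ≈ £1,932 per year

EOQ = √(2DS/H) = √(2 × 35,000 × 156 / 8.03) ≈ 1166.15.
Cost at Q* = (D/Q*)S + (Q*/2)H = √(2DSH) ≈ £9,364.17.
Cost at Q = 620: (35,000/620)×156 + (620/2)×8.03 = £8,806.45 + £2,489.30 = £11,295.75.
Excess = £11,295.75 − £9,364.17 = £1,931.59.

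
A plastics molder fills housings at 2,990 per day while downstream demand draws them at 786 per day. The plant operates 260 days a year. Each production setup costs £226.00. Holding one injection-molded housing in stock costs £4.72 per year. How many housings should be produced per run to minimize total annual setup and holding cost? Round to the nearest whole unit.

Q* ≈ 5,153 housings

Annual demand D = 786 × 260 = 204,360.
Production build-up factor (1 − d/p) = 1 − 786/2,990 = 0.7371.
Q* = √(2DS / (H(1 − d/p))) = √(2 × 204,360 × 226 / (4.72 × 0.7371)).
= √(92,370,720 / 3.4792) ≈ 5152.594.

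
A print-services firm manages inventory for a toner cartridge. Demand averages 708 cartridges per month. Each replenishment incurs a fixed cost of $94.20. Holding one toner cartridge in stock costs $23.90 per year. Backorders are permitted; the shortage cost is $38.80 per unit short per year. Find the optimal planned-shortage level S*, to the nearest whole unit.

S* ≈ 125 cartridges

Annual demand D = 708 × 12 = 8,496.
With planned backorders, Q* = √(2DS/H) · √((H+B)/B).
√(2DS/H) = √(2 × 8,496 × 94.2 / 23.9) = 258.791.
√((H+B)/B) = √((23.9+38.8)/38.8) = 1.2712.
Q* ≈ 328.978.
S* = Q* · H/(H+B) = 328.978 × 23.9/62.7 ≈ 125.400.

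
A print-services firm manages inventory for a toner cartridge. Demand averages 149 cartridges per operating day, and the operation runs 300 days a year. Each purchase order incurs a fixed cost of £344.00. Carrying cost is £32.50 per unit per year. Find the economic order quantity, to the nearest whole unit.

Q* ≈ 973 cartridges

Annual demand D = 149 × 300 = 44,700.
EOQ = √(2DS / H) = √(2 × 44,700 × 344 / 32.5).
= √(30,753,600 / 32.5) = √946,264.6154 ≈ 972.761.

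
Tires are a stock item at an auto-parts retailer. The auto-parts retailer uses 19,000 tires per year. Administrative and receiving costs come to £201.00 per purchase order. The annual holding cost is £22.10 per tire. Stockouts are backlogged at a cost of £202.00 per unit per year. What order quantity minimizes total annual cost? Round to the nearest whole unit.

With planned backorders, Q* = √(2DS/H) · √((H+B)/B).
√(2DS/H) = √(2 × 19,000 × 201 / 22.1) = 587.887.
√((H+B)/B) = √((22.1+202)/202) = 1.0533.
Q* ≈ 619.211.

Q* ≈ 619 tires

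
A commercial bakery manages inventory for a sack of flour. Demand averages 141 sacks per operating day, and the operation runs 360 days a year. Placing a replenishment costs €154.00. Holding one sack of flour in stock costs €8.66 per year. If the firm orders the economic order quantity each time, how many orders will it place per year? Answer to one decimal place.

N ≈ 37.8 orders per year

Annual demand D = 141 × 360 = 50,760.
The optimal lot size = √(2DS/H) = √(2 × 50,760 × 154 / 8.66) ≈ 1343.62.
Orders per year = D / Q* = 50,760 / 1343.62 ≈ 37.778.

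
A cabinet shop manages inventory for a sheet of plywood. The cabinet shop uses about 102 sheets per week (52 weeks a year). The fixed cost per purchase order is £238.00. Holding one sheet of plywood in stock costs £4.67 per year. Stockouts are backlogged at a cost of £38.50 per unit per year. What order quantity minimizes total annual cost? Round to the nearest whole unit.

Annual demand D = 102 × 52 = 5,304.
With planned backorders, Q* = √(2DS/H) · √((H+B)/B).
√(2DS/H) = √(2 × 5,304 × 238 / 4.67) = 735.270.
√((H+B)/B) = √((4.67+38.5)/38.5) = 1.0589.
Q* ≈ 778.588.

Q* ≈ 779 sheets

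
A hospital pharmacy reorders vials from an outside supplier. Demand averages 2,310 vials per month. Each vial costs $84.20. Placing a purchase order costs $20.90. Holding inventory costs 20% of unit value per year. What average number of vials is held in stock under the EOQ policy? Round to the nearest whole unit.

Annual demand D = 2,310 × 12 = 27,720.
Holding cost H = 0.20 × $84.20 = $16.8400 per unit per year.
Q* = √(2DS/H) = √(2 × 27,720 × 20.9 / 16.84) ≈ 262.31.
Average inventory = Q*/2 ≈ 262.31 / 2 = 131.155.

Average inventory ≈ 131 vials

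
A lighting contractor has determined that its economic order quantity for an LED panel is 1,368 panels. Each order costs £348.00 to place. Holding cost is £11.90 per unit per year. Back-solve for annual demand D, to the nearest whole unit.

D ≈ 31,997 panels per year

The basic EOQ model gives Q* = √(2DS/H); rearrange for the unknown.
From Q* = √(2DS/H): D = Q*²H / (2S) = 1,368² × 11.9 / (2 × 348) = 31997.048.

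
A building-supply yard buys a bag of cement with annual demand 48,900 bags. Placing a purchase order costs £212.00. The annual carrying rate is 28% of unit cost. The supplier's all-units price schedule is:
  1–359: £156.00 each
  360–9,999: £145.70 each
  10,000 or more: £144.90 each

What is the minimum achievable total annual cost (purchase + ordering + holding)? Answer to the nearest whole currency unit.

TC* ≈ £7,153,813

Holding cost per unit per year at price C is H = 0.28·C.
Candidates are each tier's EOQ (if it falls in that tier) and each price-break quantity.
Tier 1 (£156.00): EOQ = 689.0 exceeds tier's upper bound 359, so this tier is dominated.
EOQ at £145.70 = 712.9 (feasible in tier 2): TC = 48,900×£145.70 + (48,900/712.9)×212 + (712.9/2)×0.28×£145.70 = £7,153,813.47.
EOQ at £144.90 = 714.9 < 10000, so use break Q=10000: TC = 48,900×£144.90 + (48,900/10000.0)×212 + (10000.0/2)×0.28×£144.90 = £7,289,506.68.
Lowest total cost among the candidates is at Q = 712.9.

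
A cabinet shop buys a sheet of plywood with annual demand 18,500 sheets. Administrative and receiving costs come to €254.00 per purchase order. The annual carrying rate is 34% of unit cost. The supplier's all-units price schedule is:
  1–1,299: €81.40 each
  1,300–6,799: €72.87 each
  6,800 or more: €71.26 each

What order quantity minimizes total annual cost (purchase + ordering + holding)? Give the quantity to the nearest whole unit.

Q* ≈ 1,300 sheets

Holding cost per unit per year at price C is H = 0.34·C.
Evaluate total cost at each tier's feasible EOQ or, if the EOQ is below the tier, at the tier's minimum quantity.
EOQ at €81.40 = 582.7 (feasible in tier 1): TC = 18,500×€81.40 + (18,500/582.7)×254 + (582.7/2)×0.34×€81.40 = €1,522,027.59.
EOQ at €72.87 = 615.9 < 1300, so use break Q=1300: TC = 18,500×€72.87 + (18,500/1300.0)×254 + (1300.0/2)×0.34×€72.87 = €1,367,813.89.
EOQ at €71.26 = 622.8 < 6800, so use break Q=6800: TC = 18,500×€71.26 + (18,500/6800.0)×254 + (6800.0/2)×0.34×€71.26 = €1,401,377.59.
Lowest total cost is €1,367,813.89 at Q = 1300.0.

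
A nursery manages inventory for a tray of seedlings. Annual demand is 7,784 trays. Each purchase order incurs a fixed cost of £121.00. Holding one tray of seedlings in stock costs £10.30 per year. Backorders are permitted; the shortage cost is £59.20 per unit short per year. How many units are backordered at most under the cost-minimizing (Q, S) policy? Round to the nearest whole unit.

S* ≈ 69 trays

With planned backorders, Q* = √(2DS/H) · √((H+B)/B).
√(2DS/H) = √(2 × 7,784 × 121 / 10.3) = 427.652.
√((H+B)/B) = √((10.3+59.2)/59.2) = 1.0835.
Q* ≈ 463.364.
S* = Q* · H/(H+B) = 463.364 × 10.3/69.5 ≈ 68.671.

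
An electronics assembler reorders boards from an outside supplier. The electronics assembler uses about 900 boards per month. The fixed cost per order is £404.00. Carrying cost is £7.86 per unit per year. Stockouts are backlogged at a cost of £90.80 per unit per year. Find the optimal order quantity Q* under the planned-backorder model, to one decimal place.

Q* ≈ 1,098.3 boards

Annual demand D = 900 × 12 = 10,800.
With planned backorders, Q* = √(2DS/H) · √((H+B)/B).
√(2DS/H) = √(2 × 10,800 × 404 / 7.86) = 1053.674.
√((H+B)/B) = √((7.86+90.8)/90.8) = 1.0424.
Q* ≈ 1098.333.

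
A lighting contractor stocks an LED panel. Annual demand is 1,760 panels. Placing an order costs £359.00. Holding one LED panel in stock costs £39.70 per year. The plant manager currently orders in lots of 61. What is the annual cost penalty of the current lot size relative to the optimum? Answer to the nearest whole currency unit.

Extra cost ≈ £4,486 per year

EOQ = √(2DS/H) = √(2 × 1,760 × 359 / 39.7) ≈ 178.41.
Cost at Q* = (D/Q*)S + (Q*/2)H = √(2DSH) ≈ £7,082.94.
Cost at Q = 61: (1,760/61)×359 + (61/2)×39.7 = £10,358.03 + £1,210.85 = £11,568.88.
Excess = £11,568.88 − £7,082.94 = £4,485.94.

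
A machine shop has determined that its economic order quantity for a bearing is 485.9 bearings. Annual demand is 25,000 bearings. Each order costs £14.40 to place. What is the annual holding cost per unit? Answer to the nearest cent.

H ≈ £3.05

Invert the EOQ relation Q*² = 2DS/H.
From Q* = √(2DS/H): H = 2DS / Q*² = 2 × 25,000 × 14.4 / 485.9² = 3.0496.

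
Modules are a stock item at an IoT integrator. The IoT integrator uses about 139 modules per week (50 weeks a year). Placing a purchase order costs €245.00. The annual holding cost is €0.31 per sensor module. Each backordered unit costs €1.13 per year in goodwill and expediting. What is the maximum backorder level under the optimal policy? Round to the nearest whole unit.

Annual demand D = 139 × 50 = 6,950.
With planned backorders, Q* = √(2DS/H) · √((H+B)/B).
√(2DS/H) = √(2 × 6,950 × 245 / 0.31) = 3314.436.
√((H+B)/B) = √((0.31+1.13)/1.13) = 1.1289.
Q* ≈ 3741.551.
S* = Q* · H/(H+B) = 3741.551 × 0.31/1.44 ≈ 805.473.

S* ≈ 805 modules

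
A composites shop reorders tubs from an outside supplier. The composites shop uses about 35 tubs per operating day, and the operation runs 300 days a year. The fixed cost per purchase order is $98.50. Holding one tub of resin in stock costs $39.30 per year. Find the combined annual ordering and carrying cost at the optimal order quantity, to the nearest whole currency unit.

TC* ≈ $9,016

Annual demand D = 35 × 300 = 10,500.
EOQ = √(2DS/H) = √(2 × 10,500 × 98.5 / 39.3) ≈ 229.42.
At the optimum the two cost components are equal, so total cost = 2·(Q*/2)H = Q*·H.
Minimum total = √(2DSH) = √(2 × 10,500 × 98.5 × 39.3) ≈ 9016.210.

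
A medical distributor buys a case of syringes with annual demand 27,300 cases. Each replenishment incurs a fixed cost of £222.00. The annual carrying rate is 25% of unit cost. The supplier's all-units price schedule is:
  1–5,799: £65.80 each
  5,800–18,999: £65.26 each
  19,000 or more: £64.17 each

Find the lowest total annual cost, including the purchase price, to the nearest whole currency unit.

Holding cost per unit per year at price C is H = 0.25·C.
For each price level, check whether its EOQ is feasible; otherwise the best quantity at that price is the breakpoint.
EOQ at £65.80 = 858.4 (feasible in tier 1): TC = 27,300×£65.80 + (27,300/858.4)×222 + (858.4/2)×0.25×£65.80 = £1,810,460.68.
EOQ at £65.26 = 861.9 < 5800, so use break Q=5800: TC = 27,300×£65.26 + (27,300/5800.0)×222 + (5800.0/2)×0.25×£65.26 = £1,829,956.43.
EOQ at £64.17 = 869.2 < 19000, so use break Q=19000: TC = 27,300×£64.17 + (27,300/19000.0)×222 + (19000.0/2)×0.25×£64.17 = £1,904,563.73.
Lowest total cost among the candidates is at Q = 858.4.

TC* ≈ £1,810,461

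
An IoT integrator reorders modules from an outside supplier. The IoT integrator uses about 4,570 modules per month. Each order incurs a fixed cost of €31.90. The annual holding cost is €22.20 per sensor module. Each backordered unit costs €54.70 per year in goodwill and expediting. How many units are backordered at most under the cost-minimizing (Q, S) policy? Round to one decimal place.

Annual demand D = 4,570 × 12 = 54,840.
With planned backorders, Q* = √(2DS/H) · √((H+B)/B).
√(2DS/H) = √(2 × 54,840 × 31.9 / 22.2) = 396.993.
√((H+B)/B) = √((22.2+54.7)/54.7) = 1.1857.
Q* ≈ 470.709.
S* = Q* · H/(H+B) = 470.709 × 22.2/76.9 ≈ 135.887.

S* ≈ 135.9 modules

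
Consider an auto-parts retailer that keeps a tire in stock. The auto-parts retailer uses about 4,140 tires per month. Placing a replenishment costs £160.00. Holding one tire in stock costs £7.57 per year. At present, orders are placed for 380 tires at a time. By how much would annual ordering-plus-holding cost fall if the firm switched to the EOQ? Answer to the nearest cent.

Annual demand D = 4,140 × 12 = 49,680.
EOQ = √(2DS/H) = √(2 × 49,680 × 160 / 7.57) ≈ 1449.17.
Cost at Q* = (D/Q*)S + (Q*/2)H = √(2DSH) ≈ £10,970.18.
Cost at Q = 380: (49,680/380)×160 + (380/2)×7.57 = £20,917.89 + £1,438.30 = £22,356.19.
Excess = £22,356.19 − £10,970.18 = £11,386.02.

Extra cost ≈ £11,386.02 per year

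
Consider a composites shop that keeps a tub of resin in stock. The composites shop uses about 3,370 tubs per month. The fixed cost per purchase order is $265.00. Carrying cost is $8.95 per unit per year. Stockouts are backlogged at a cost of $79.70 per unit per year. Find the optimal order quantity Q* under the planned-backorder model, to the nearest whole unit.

Q* ≈ 1,632 tubs

Annual demand D = 3,370 × 12 = 40,440.
With planned backorders, Q* = √(2DS/H) · √((H+B)/B).
√(2DS/H) = √(2 × 40,440 × 265 / 8.95) = 1547.505.
√((H+B)/B) = √((8.95+79.7)/79.7) = 1.0547.
Q* ≈ 1632.083.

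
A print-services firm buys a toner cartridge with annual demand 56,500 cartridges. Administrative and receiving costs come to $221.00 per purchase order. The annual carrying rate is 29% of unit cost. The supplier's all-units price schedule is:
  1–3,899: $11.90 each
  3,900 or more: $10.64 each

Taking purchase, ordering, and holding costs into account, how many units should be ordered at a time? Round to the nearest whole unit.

Q* ≈ 3,900 cartridges

Holding cost per unit per year at price C is H = 0.29·C.
Evaluate total cost at each tier's feasible EOQ or, if the EOQ is below the tier, at the tier's minimum quantity.
EOQ at $11.90 = 2690.1 (feasible in tier 1): TC = 56,500×$11.90 + (56,500/2690.1)×221 + (2690.1/2)×0.29×$11.90 = $681,633.42.
EOQ at $10.64 = 2844.9 < 3900, so use break Q=3900: TC = 56,500×$10.64 + (56,500/3900.0)×221 + (3900.0/2)×0.29×$10.64 = $610,378.59.
Lowest total cost is $610,378.59 at Q = 3900.0.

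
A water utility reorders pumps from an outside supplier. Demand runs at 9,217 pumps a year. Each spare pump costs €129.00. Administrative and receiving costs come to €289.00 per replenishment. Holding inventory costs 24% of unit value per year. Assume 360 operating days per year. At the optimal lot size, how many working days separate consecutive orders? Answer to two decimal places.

Holding cost H = 0.24 × €129.00 = €30.9600 per unit per year.
The optimal lot size = √(2DS/H) = √(2 × 9,217 × 289 / 30.96) ≈ 414.82.
Cycle time = Q*/D × 360 = 414.82 / 9,217 × 360 ≈ 16.202 days.

T ≈ 16.20 days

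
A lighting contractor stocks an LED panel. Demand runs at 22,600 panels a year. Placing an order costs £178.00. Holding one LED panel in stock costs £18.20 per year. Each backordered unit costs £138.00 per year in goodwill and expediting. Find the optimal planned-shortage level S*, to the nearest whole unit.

S* ≈ 82 panels

With planned backorders, Q* = √(2DS/H) · √((H+B)/B).
√(2DS/H) = √(2 × 22,600 × 178 / 18.2) = 664.880.
√((H+B)/B) = √((18.2+138)/138) = 1.0639.
Q* ≈ 707.367.
S* = Q* · H/(H+B) = 707.367 × 18.2/156.2 ≈ 82.420.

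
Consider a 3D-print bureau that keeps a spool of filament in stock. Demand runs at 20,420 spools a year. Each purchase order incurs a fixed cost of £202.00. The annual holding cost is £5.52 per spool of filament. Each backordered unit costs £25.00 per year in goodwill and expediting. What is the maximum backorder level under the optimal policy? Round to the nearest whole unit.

With planned backorders, Q* = √(2DS/H) · √((H+B)/B).
√(2DS/H) = √(2 × 20,420 × 202 / 5.52) = 1222.500.
√((H+B)/B) = √((5.52+25)/25) = 1.1049.
Q* ≈ 1350.738.
S* = Q* · H/(H+B) = 1350.738 × 5.52/30.52 ≈ 244.301.

S* ≈ 244 spools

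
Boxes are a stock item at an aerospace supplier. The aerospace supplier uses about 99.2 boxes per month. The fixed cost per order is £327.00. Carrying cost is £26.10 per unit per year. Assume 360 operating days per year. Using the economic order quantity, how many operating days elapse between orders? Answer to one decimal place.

Annual demand D = 99.2 × 12 = 1,190.4.
EOQ = √(2DS/H) = √(2 × 1,190.4 × 327 / 26.1) ≈ 172.71.
Cycle time = Q*/D × 360 = 172.71 / 1,190.4 × 360 ≈ 52.231 days.

T ≈ 52.2 days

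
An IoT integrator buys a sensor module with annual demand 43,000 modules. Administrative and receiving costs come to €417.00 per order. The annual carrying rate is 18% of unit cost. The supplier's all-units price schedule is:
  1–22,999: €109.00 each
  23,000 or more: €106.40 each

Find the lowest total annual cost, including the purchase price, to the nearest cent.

TC* ≈ €4,713,525.69

Holding cost per unit per year at price C is H = 0.18·C.
Candidates are each tier's EOQ (if it falls in that tier) and each price-break quantity.
EOQ at €109.00 = 1352.0 (feasible in tier 1): TC = 43,000×€109.00 + (43,000/1352.0)×417 + (1352.0/2)×0.18×€109.00 = €4,713,525.69.
EOQ at €106.40 = 1368.4 < 23000, so use break Q=23000: TC = 43,000×€106.40 + (43,000/23000.0)×417 + (23000.0/2)×0.18×€106.40 = €4,796,227.61.
Lowest total cost among the candidates is at Q = 1352.0.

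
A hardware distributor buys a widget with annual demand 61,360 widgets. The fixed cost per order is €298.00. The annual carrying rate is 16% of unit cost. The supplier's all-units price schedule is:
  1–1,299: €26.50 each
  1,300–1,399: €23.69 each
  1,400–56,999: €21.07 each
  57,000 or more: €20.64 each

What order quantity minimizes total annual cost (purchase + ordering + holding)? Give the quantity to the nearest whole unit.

Q* ≈ 3,294 widgets

Holding cost per unit per year at price C is H = 0.16·C.
Evaluate total cost at each tier's feasible EOQ or, if the EOQ is below the tier, at the tier's minimum quantity.
Tier 1 (€26.50): EOQ = 2936.9 exceeds tier's upper bound 1299, so this tier is dominated.
Tier 2 (€23.69): EOQ = 3106.2 exceeds tier's upper bound 1399, so this tier is dominated.
EOQ at €21.07 = 3293.6 (feasible in tier 3): TC = 61,360×€21.07 + (61,360/3293.6)×298 + (3293.6/2)×0.16×€21.07 = €1,303,958.65.
EOQ at €20.64 = 3327.8 < 57000, so use break Q=57000: TC = 61,360×€20.64 + (61,360/57000.0)×298 + (57000.0/2)×0.16×€20.64 = €1,360,909.59.
Lowest total cost is €1,303,958.65 at Q = 3293.6.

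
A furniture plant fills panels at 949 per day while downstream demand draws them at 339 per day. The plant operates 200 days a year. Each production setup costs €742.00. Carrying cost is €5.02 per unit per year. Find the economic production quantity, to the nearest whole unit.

Annual demand D = 339 × 200 = 67,800.
Production build-up factor (1 − d/p) = 1 − 339/949 = 0.6428.
Q* = √(2DS / (H(1 − d/p))) = √(2 × 67,800 × 742 / (5.02 × 0.6428)).
= √(100,615,200 / 3.2268) ≈ 5584.035.

Q* ≈ 5,584 panels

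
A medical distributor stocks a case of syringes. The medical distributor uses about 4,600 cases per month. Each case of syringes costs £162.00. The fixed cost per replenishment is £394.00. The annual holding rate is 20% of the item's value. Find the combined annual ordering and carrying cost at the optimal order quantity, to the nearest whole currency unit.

TC* ≈ £37,541

Annual demand D = 4,600 × 12 = 55,200.
Holding cost H = 0.20 × £162.00 = £32.4000 per unit per year.
The optimal lot size = √(2DS/H) = √(2 × 55,200 × 394 / 32.4) ≈ 1158.67.
At the optimum the two cost components are equal, so total cost = 2·(Q*/2)H = Q*·H.
Minimum total = √(2DSH) = √(2 × 55,200 × 394 × 32.4) ≈ 37540.941.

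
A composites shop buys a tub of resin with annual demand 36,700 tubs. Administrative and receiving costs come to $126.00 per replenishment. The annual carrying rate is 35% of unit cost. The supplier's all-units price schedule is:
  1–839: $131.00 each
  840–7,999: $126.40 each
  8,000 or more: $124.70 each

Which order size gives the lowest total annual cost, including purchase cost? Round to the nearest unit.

Holding cost per unit per year at price C is H = 0.35·C.
Evaluate total cost at each tier's feasible EOQ or, if the EOQ is below the tier, at the tier's minimum quantity.
EOQ at $131.00 = 449.1 (feasible in tier 1): TC = 36,700×$131.00 + (36,700/449.1)×126 + (449.1/2)×0.35×$131.00 = $4,828,292.21.
EOQ at $126.40 = 457.2 < 840, so use break Q=840: TC = 36,700×$126.40 + (36,700/840.0)×126 + (840.0/2)×0.35×$126.40 = $4,662,965.80.
EOQ at $124.70 = 460.3 < 8000, so use break Q=8000: TC = 36,700×$124.70 + (36,700/8000.0)×126 + (8000.0/2)×0.35×$124.70 = $4,751,648.03.
Lowest total cost is $4,662,965.80 at Q = 840.0.

Q* ≈ 840 tubs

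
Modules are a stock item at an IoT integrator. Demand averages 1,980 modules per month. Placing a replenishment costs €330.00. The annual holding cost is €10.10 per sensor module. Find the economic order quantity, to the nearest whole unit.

Q* ≈ 1,246 modules

Annual demand D = 1,980 × 12 = 23,760.
EOQ = √(2DS / H) = √(2 × 23,760 × 330 / 10.1).
= √(15,681,600 / 10.1) = √1,552,633.6634 ≈ 1246.047.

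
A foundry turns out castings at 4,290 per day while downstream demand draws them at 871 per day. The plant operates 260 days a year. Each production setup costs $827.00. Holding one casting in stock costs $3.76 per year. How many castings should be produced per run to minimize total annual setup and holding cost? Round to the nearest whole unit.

Q* ≈ 11,180 castings

Annual demand D = 871 × 260 = 226,460.
Production build-up factor (1 − d/p) = 1 − 871/4,290 = 0.7970.
Q* = √(2DS / (H(1 − d/p))) = √(2 × 226,460 × 827 / (3.76 × 0.7970)).
= √(374,564,840 / 2.9966) ≈ 11180.177.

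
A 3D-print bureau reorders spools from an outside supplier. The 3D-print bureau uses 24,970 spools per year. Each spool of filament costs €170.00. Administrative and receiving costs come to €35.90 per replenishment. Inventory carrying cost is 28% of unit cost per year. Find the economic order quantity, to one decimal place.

Holding cost H = 0.28 × €170.00 = €47.6000 per unit per year.
EOQ = √(2DS / H) = √(2 × 24,970 × 35.9 / 47.6).
= √(1,792,846 / 47.6) = √37,664.8319 ≈ 194.074.

Q* ≈ 194.1 spools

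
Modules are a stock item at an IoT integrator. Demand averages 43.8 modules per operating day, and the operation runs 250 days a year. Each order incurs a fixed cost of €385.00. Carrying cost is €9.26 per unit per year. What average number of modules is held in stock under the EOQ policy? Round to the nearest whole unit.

Average inventory ≈ 477 modules

Annual demand D = 43.8 × 250 = 10,950.
Q* = √(2DS/H) = √(2 × 10,950 × 385 / 9.26) ≈ 954.22.
Average inventory = Q*/2 ≈ 954.22 / 2 = 477.108.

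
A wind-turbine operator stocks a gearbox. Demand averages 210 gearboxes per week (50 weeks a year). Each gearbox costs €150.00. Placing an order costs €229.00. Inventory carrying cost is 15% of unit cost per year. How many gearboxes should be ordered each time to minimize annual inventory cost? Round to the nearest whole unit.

Annual demand D = 210 × 50 = 10,500.
Holding cost H = 0.15 × €150.00 = €22.5000 per unit per year.
EOQ = √(2DS / H) = √(2 × 10,500 × 229 / 22.5).
= √(4,809,000 / 22.5) = √213,733.3333 ≈ 462.313.

Q* ≈ 462 gearboxes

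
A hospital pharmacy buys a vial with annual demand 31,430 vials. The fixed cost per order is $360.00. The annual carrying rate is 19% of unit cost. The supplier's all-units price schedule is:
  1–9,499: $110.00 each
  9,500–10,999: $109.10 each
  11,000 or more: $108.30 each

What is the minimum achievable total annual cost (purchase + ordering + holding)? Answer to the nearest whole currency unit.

Holding cost per unit per year at price C is H = 0.19·C.
Evaluate total cost at each tier's feasible EOQ or, if the EOQ is below the tier, at the tier's minimum quantity.
EOQ at $110.00 = 1040.6 (feasible in tier 1): TC = 31,430×$110.00 + (31,430/1040.6)×360 + (1040.6/2)×0.19×$110.00 = $3,479,047.61.
EOQ at $109.10 = 1044.8 < 9500, so use break Q=9500: TC = 31,430×$109.10 + (31,430/9500.0)×360 + (9500.0/2)×0.19×$109.10 = $3,528,666.78.
EOQ at $108.30 = 1048.7 < 11000, so use break Q=11000: TC = 31,430×$108.30 + (31,430/11000.0)×360 + (11000.0/2)×0.19×$108.30 = $3,518,071.12.
Lowest total cost among the candidates is at Q = 1040.6.

TC* ≈ $3,479,048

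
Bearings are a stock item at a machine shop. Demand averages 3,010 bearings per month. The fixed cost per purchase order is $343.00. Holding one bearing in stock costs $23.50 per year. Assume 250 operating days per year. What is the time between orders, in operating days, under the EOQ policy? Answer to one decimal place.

T ≈ 7.1 days

Annual demand D = 3,010 × 12 = 36,120.
EOQ = √(2DS/H) = √(2 × 36,120 × 343 / 23.5) ≈ 1026.84.
Cycle time = Q*/D × 250 = 1026.84 / 36,120 × 250 ≈ 7.107 days.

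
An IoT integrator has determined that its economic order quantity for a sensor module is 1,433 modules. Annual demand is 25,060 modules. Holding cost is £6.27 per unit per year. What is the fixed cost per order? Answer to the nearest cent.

S ≈ £256.89

Invert the EOQ relation Q*² = 2DS/H.
From Q* = √(2DS/H): S = Q*²H / (2D) = 1,433² × 6.27 / (2 × 25,060) = 256.8910.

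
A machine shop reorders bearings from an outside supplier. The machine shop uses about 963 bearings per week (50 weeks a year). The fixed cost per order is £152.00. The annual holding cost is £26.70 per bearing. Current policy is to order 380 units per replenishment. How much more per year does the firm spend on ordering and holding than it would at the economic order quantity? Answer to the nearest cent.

Annual demand D = 963 × 50 = 48,150.
EOQ = √(2DS/H) = √(2 × 48,150 × 152 / 26.7) ≈ 740.42.
Cost at Q* = (D/Q*)S + (Q*/2)H = √(2DSH) ≈ £19,769.27.
Cost at Q = 380: (48,150/380)×152 + (380/2)×26.7 = £19,260.00 + £5,073.00 = £24,333.00.
Excess = £24,333.00 − £19,769.27 = £4,563.73.

Extra cost ≈ £4,563.73 per year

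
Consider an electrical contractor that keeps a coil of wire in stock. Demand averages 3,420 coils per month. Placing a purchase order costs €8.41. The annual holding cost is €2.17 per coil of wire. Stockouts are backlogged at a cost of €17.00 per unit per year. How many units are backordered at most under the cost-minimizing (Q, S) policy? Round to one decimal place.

Annual demand D = 3,420 × 12 = 41,040.
With planned backorders, Q* = √(2DS/H) · √((H+B)/B).
√(2DS/H) = √(2 × 41,040 × 8.41 / 2.17) = 564.010.
√((H+B)/B) = √((2.17+17)/17) = 1.0619.
Q* ≈ 598.926.
S* = Q* · H/(H+B) = 598.926 × 2.17/19.17 ≈ 67.797.

S* ≈ 67.8 coils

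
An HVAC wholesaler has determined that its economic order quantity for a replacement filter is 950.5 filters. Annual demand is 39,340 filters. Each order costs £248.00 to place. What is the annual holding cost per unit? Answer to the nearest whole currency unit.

Invert the EOQ relation Q*² = 2DS/H.
From Q* = √(2DS/H): H = 2DS / Q*² = 2 × 39,340 × 248 / 950.5² = 21.5979.

H ≈ £22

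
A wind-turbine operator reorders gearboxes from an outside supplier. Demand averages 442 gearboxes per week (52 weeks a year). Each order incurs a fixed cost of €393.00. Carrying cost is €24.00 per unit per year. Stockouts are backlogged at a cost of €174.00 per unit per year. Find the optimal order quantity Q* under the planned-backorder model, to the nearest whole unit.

Q* ≈ 926 gearboxes

Annual demand D = 442 × 52 = 22,984.
With planned backorders, Q* = √(2DS/H) · √((H+B)/B).
√(2DS/H) = √(2 × 22,984 × 393 / 24) = 867.598.
√((H+B)/B) = √((24+174)/174) = 1.0667.
Q* ≈ 925.500.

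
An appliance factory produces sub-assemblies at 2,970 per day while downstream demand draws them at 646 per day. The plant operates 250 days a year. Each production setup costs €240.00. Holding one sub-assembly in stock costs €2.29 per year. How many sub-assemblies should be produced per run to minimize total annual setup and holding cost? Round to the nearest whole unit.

Q* ≈ 6,577 sub-assemblies

Annual demand D = 646 × 250 = 161,500.
Production build-up factor (1 − d/p) = 1 − 646/2,970 = 0.7825.
Q* = √(2DS / (H(1 − d/p))) = √(2 × 161,500 × 240 / (2.29 × 0.7825)).
= √(77,520,000 / 1.7919) ≈ 6577.325.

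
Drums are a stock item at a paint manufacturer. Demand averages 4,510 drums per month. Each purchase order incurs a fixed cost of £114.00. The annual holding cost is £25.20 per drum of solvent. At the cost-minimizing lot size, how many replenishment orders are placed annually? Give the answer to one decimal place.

Annual demand D = 4,510 × 12 = 54,120.
The optimal lot size = √(2DS/H) = √(2 × 54,120 × 114 / 25.2) ≈ 699.76.
Orders per year = D / Q* = 54,120 / 699.76 ≈ 77.341.

N ≈ 77.3 orders per year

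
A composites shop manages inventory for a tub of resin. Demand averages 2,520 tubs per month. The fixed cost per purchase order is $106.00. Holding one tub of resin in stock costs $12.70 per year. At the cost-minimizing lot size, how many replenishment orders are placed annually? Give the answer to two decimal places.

Annual demand D = 2,520 × 12 = 30,240.
The optimal lot size = √(2DS/H) = √(2 × 30,240 × 106 / 12.7) ≈ 710.49.
Orders per year = D / Q* = 30,240 / 710.49 ≈ 42.562.

N ≈ 42.56 orders per year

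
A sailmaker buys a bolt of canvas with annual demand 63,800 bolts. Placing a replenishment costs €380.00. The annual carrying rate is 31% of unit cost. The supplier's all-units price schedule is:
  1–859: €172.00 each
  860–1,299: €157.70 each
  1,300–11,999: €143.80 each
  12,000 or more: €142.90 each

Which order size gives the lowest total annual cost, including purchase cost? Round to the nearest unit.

Holding cost per unit per year at price C is H = 0.31·C.
Evaluate total cost at each tier's feasible EOQ or, if the EOQ is below the tier, at the tier's minimum quantity.
Tier 1 (€172.00): EOQ = 953.6 exceeds tier's upper bound 859, so this tier is dominated.
EOQ at €157.70 = 995.9 (feasible in tier 2): TC = 63,800×€157.70 + (63,800/995.9)×380 + (995.9/2)×0.31×€157.70 = €10,109,947.09.
EOQ at €143.80 = 1042.9 < 1300, so use break Q=1300: TC = 63,800×€143.80 + (63,800/1300.0)×380 + (1300.0/2)×0.31×€143.80 = €9,222,064.93.
EOQ at €142.90 = 1046.2 < 12000, so use break Q=12000: TC = 63,800×€142.90 + (63,800/12000.0)×380 + (12000.0/2)×0.31×€142.90 = €9,384,834.33.
Lowest total cost is €9,222,064.93 at Q = 1300.0.

Q* ≈ 1,300 bolts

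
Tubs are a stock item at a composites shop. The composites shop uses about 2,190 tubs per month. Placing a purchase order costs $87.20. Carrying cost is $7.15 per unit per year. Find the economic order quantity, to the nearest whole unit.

Annual demand D = 2,190 × 12 = 26,280.
EOQ = √(2DS / H) = √(2 × 26,280 × 87.2 / 7.15).
= √(4,583,232 / 7.15) = √641,011.4685 ≈ 800.632.

Q* ≈ 801 tubs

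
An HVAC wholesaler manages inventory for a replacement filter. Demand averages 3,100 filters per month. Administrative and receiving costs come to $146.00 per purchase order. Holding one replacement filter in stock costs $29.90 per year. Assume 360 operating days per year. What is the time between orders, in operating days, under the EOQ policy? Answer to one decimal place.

T ≈ 5.8 days

Annual demand D = 3,100 × 12 = 37,200.
EOQ = √(2DS/H) = √(2 × 37,200 × 146 / 29.9) ≈ 602.74.
Cycle time = Q*/D × 360 = 602.74 / 37,200 × 360 ≈ 5.833 days.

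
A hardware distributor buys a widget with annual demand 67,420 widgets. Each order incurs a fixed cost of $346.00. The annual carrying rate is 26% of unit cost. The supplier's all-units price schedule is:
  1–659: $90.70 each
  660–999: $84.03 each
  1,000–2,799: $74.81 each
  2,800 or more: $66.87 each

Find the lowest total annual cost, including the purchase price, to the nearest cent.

TC* ≈ $4,541,047.27

Holding cost per unit per year at price C is H = 0.26·C.
Candidates are each tier's EOQ (if it falls in that tier) and each price-break quantity.
Tier 1 ($90.70): EOQ = 1406.6 exceeds tier's upper bound 659, so this tier is dominated.
Tier 2 ($84.03): EOQ = 1461.3 exceeds tier's upper bound 999, so this tier is dominated.
EOQ at $74.81 = 1548.7 (feasible in tier 3): TC = 67,420×$74.81 + (67,420/1548.7)×346 + (1548.7/2)×0.26×$74.81 = $5,073,814.29.
EOQ at $66.87 = 1638.1 < 2800, so use break Q=2800: TC = 67,420×$66.87 + (67,420/2800.0)×346 + (2800.0/2)×0.26×$66.87 = $4,541,047.27.
Lowest total cost among the candidates is at Q = 2800.0.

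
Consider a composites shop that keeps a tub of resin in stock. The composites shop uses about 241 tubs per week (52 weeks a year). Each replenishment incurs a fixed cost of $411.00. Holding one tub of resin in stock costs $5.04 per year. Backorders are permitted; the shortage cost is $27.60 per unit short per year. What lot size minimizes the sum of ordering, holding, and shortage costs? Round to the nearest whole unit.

Annual demand D = 241 × 52 = 12,532.
With planned backorders, Q* = √(2DS/H) · √((H+B)/B).
√(2DS/H) = √(2 × 12,532 × 411 / 5.04) = 1429.654.
√((H+B)/B) = √((5.04+27.6)/27.6) = 1.0875.
Q* ≈ 1554.717.

Q* ≈ 1,555 tubs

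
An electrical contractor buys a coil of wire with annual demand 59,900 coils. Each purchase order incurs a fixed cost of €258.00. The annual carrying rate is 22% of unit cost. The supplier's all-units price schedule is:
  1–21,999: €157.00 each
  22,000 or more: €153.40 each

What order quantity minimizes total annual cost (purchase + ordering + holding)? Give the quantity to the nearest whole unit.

Q* ≈ 946 coils

Holding cost per unit per year at price C is H = 0.22·C.
Evaluate total cost at each tier's feasible EOQ or, if the EOQ is below the tier, at the tier's minimum quantity.
EOQ at €157.00 = 946.0 (feasible in tier 1): TC = 59,900×€157.00 + (59,900/946.0)×258 + (946.0/2)×0.22×€157.00 = €9,436,973.78.
EOQ at €153.40 = 957.0 < 22000, so use break Q=22000: TC = 59,900×€153.40 + (59,900/22000.0)×258 + (22000.0/2)×0.22×€153.40 = €9,560,590.46.
Lowest total cost is €9,436,973.78 at Q = 946.0.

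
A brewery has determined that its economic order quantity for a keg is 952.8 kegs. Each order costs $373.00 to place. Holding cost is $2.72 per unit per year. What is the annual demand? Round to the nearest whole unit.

Squaring Q* = √(2DS/H) gives Q*² = 2DS/H.
From Q* = √(2DS/H): D = Q*²H / (2S) = 952.8² × 2.72 / (2 × 373) = 3310.043.

D ≈ 3,310 kegs per year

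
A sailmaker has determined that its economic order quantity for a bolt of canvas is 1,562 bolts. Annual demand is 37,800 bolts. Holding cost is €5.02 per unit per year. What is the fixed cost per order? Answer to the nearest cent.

S ≈ €162.01

Invert the EOQ relation Q*² = 2DS/H.
From Q* = √(2DS/H): S = Q*²H / (2D) = 1,562² × 5.02 / (2 × 37,800) = 162.0108.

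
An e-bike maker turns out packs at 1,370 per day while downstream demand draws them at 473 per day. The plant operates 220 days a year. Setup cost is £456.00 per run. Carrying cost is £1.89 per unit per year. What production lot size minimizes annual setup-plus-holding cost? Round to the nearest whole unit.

Annual demand D = 473 × 220 = 104,060.
Production build-up factor (1 − d/p) = 1 − 473/1,370 = 0.6547.
Q* = √(2DS / (H(1 − d/p))) = √(2 × 104,060 × 456 / (1.89 × 0.6547)).
= √(94,902,720 / 1.2375) ≈ 8757.346.

Q* ≈ 8,757 packs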